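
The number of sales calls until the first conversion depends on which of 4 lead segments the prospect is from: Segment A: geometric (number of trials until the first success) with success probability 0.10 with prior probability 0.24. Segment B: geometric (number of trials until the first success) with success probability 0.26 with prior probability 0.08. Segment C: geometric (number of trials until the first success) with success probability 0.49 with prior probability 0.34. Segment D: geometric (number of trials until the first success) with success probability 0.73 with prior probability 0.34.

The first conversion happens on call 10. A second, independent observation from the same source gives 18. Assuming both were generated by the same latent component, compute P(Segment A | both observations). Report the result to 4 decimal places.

Posterior ∝ prior × likelihood, so P(k | x) ∝ π_k f_k(x); normalise over all components.
Since both observations come from the same component, the likelihood for component k is f_k(x₁)·f_k(x₂).
  L_A = [0.038742] × [0.0166772] = 0.000646108
  L_B = [0.0173005] × [0.00155565] = 2.69136e-05
  L_C = [0.00114374] × [5.23467e-06] = 5.9871e-09
  L_D = [5.56669e-06] × [1.5722e-10] = 8.75193e-16
Prior × likelihood for each component:
  π_A·L_A = 0.24 × 0.000646108 = 0.000155066
  π_B·L_B = 0.08 × 2.69136e-05 = 2.15309e-06
  π_C·L_C = 0.34 × 5.9871e-09 = 2.03562e-09
  π_D·L_D = 0.34 × 8.75193e-16 = 2.97565e-16
Evidence: 0.000155066 + 2.15309e-06 + 2.03562e-09 + 2.97565e-16 = 0.000157221
So the posterior for Segment A is 0.000155066 / 0.000157221 ≈ 0.9863.

0.9863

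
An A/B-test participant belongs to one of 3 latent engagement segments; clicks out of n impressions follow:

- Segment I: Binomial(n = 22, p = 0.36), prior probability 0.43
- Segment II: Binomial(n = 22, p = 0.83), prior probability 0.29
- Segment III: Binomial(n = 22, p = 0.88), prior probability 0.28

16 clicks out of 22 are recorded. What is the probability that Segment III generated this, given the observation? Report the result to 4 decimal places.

The responsibility of component k is P(Z=k) f_k(x) divided by Σ_j P(Z=j) f_j(x).
Component likelihoods at x = 16 clicks out of 22:
  L_I = 0.00040807
  L_II = 0.0913603
  L_III = 0.0288154
Multiply by the mixture weights:
  P(Z=I)·L_I = 0.43 × 0.00040807 = 0.00017547
  P(Z=II)·L_II = 0.29 × 0.0913603 = 0.0264945
  P(Z=III)·L_III = 0.28 × 0.0288154 = 0.00806831
Denominator: 0.00017547 + 0.0264945 + 0.00806831 = 0.0347383
Responsibility of Segment III: 0.00806831 / 0.0347383 ≈ 0.2323

0.2323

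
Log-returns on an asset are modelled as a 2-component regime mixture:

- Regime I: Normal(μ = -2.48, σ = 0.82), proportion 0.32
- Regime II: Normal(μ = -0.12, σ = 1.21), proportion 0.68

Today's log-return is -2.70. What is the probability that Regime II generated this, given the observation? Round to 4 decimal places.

0.1333

The responsibility of component k is π_k f_k(x) divided by Σ_j π_j f_j(x).
Normal densities:
  p_I = 0.469316
  p_II = 0.0339535
Weight by the priors:
  π_I·p_I = 0.32 × 0.469316 = 0.150181
  π_II·p_II = 0.68 × 0.0339535 = 0.0230884
Evidence: 0.150181 + 0.0230884 = 0.17327
P(Regime II | the observation) = 0.0230884 / 0.17327 ≈ 0.1333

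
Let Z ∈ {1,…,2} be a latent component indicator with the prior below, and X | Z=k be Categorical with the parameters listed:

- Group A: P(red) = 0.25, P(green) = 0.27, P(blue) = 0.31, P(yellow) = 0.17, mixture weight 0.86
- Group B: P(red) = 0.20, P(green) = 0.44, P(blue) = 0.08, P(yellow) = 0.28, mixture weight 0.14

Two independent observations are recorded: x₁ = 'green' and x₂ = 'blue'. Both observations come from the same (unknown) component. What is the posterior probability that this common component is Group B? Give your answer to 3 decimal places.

Posterior ∝ prior × likelihood, so P(k | x) ∝ π_k f_k(x); normalise over all components.
Since both observations come from the same component, the likelihood for component k is f_k(x₁)·f_k(x₂).
  L_A = [0.27] × [0.31] = 0.0837
  L_B = [0.44] × [0.08] = 0.0352
Prior × likelihood for each component:
  π_A·L_A = 0.86 × 0.0837 = 0.071982
  π_B·L_B = 0.14 × 0.0352 = 0.004928
Normaliser: 0.071982 + 0.004928 = 0.07691
P(Group B | x₁, x₂) ≈ 0.064

0.064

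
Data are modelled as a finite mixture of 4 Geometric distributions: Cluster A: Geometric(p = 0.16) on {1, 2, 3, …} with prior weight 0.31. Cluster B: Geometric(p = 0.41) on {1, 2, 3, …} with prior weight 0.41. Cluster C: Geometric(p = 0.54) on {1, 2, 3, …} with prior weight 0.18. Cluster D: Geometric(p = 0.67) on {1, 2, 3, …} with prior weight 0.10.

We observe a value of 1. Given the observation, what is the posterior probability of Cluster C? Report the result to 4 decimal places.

0.2545

By Bayes' theorem, P(k | x) = π_k f_k(x) / Σ_j π_j f_j(x).
Evaluate each component's likelihood at the observed value:
  L_A = 0.16·(1−0.16)^0 = 0.16·1 = 0.16
  L_B = 0.41·(1−0.41)^0 = 0.41·1 = 0.41
  L_C = 0.54·(1−0.54)^0 = 0.54·1 = 0.54
  L_D = 0.67·(1−0.67)^0 = 0.67·1 = 0.67
Multiply by the mixture weights:
  π_A·L_A = 0.31 × 0.16 = 0.0496
  π_B·L_B = 0.41 × 0.41 = 0.1681
  π_C·L_C = 0.18 × 0.54 = 0.0972
  π_D·L_D = 0.10 × 0.67 = 0.067
Denominator: 0.0496 + 0.1681 + 0.0972 + 0.067 = 0.3819
Responsibility of Cluster C: 0.0972 / 0.3819 ≈ 0.2545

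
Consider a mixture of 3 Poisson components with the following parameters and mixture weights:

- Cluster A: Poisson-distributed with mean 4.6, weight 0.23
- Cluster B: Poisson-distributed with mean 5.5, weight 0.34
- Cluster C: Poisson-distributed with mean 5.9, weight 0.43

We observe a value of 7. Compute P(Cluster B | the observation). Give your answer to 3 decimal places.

P(component k | x) = π_k·f_k(x) / marginal(x), where marginal(x) = Σ_j π_j·f_j(x).
Evaluate each component's likelihood at the observed value:
  L_A = e^(−4.6)·4.6^7/7! = 0.08692
  L_B = e^(−5.5)·5.5^7/7! = 0.123449
  L_C = e^(−5.9)·5.9^7/7! = 0.135268
Weight by the priors:
  π_A·L_A = 0.23 × 0.08692 = 0.0199916
  π_B·L_B = 0.34 × 0.123449 = 0.0419728
  π_C·L_C = 0.43 × 0.135268 = 0.0581654
Denominator: 0.0199916 + 0.0419728 + 0.0581654 = 0.12013
Responsibility of Cluster B: 0.0419728 / 0.12013 ≈ 0.349

0.349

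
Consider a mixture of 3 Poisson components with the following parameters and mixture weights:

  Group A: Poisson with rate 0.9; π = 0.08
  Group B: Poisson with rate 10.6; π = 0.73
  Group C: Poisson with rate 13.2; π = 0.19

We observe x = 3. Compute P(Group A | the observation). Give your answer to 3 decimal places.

0.513

The responsibility of component k is π_k f_k(x) divided by Σ_j π_j f_j(x).
Component likelihoods at x = 3:
  L_A = 0.0493982
  L_B = 0.00494589
  L_C = 0.000709387
Weight by the priors:
  π_A·L_A = 0.08 × 0.0493982 = 0.00395186
  π_B·L_B = 0.73 × 0.00494589 = 0.0036105
  π_C·L_C = 0.19 × 0.000709387 = 0.000134784
Marginal: 0.00395186 + 0.0036105 + 0.000134784 = 0.00769714
So the posterior for Group A is 0.00395186 / 0.00769714 ≈ 0.513.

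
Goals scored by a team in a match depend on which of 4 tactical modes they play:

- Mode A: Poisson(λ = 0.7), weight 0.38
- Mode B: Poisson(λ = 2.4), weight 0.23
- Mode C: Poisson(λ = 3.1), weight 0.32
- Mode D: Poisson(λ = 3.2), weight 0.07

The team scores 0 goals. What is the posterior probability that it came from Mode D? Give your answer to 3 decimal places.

0.013

The responsibility of component k is π_k f_k(x) divided by Σ_j π_j f_j(x).
Component likelihoods at x = 0 goals:
  f_A = e^(−0.7)·0.7^0/0! = 0.496585
  f_B = e^(−2.4)·2.4^0/0! = 0.090718
  f_C = e^(−3.1)·3.1^0/0! = 0.0450492
  f_D = e^(−3.2)·3.2^0/0! = 0.0407622
Multiply by the mixture weights:
  π_A·f_A = 0.38 × 0.496585 = 0.188702
  π_B·f_B = 0.23 × 0.090718 = 0.0208651
  π_C·f_C = 0.32 × 0.0450492 = 0.0144157
  π_D·f_D = 0.07 × 0.0407622 = 0.00285335
Sum: 0.188702 + 0.0208651 + 0.0144157 + 0.00285335 = 0.226837
Responsibility of Mode D: 0.00285335 / 0.226837 ≈ 0.013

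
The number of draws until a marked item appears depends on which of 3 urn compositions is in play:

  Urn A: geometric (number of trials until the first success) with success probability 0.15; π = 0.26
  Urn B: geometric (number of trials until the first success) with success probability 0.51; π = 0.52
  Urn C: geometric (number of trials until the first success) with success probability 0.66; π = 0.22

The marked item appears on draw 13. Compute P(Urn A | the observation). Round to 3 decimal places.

0.991

By Bayes' theorem, P(k | x) = P(Z=k) f_k(x) / Σ_j P(Z=j) f_j(x).
Evaluate each component's likelihood at the observed value:
  L_A = 0.0213363
  L_B = 9.77064e-05
  L_C = 1.57504e-06
Multiply by the mixture weights:
  P(Z=A)·L_A = 0.26 × 0.0213363 = 0.00554743
  P(Z=B)·L_B = 0.52 × 9.77064e-05 = 5.08073e-05
  P(Z=C)·L_C = 0.22 × 1.57504e-06 = 3.46508e-07
Evidence: 0.00554743 + 5.08073e-05 + 3.46508e-07 = 0.00559858
P(Urn A | the observation) = 0.00554743 / 0.00559858 ≈ 0.991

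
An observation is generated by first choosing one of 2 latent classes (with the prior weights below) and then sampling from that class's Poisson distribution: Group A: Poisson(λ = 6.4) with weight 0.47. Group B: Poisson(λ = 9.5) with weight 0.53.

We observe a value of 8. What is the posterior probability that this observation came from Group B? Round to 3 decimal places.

0.545

The responsibility of component k is P(Z=k) f_k(x) divided by Σ_j P(Z=j) f_j(x).
Component likelihoods at x = 8:
  L_A = e^(−6.4)·6.4^8/8! = 0.115994
  L_B = e^(−9.5)·9.5^8/8! = 0.12316
Weight by the priors:
  P(Z=A)·L_A = 0.47 × 0.115994 = 0.0545171
  P(Z=B)·L_B = 0.53 × 0.12316 = 0.065275
Evidence: 0.0545171 + 0.065275 = 0.119792
So the posterior for Group B is 0.065275 / 0.119792 ≈ 0.545.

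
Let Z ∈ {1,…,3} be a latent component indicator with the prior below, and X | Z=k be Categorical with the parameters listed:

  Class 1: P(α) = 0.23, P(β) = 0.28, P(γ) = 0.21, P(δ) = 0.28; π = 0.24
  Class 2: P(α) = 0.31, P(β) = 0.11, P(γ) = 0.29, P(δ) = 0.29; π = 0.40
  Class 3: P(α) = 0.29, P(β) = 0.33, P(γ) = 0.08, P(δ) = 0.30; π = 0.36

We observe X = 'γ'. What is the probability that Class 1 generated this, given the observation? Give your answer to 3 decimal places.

0.258

Posterior ∝ prior × likelihood, so P(k | x) ∝ π_k f_k(x); normalise over all components.
Evaluate each component's likelihood at the observed value:
  f_1 = 0.21
  f_2 = 0.29
  f_3 = 0.08
Multiply by the mixture weights:
  π_1·f_1 = 0.24 × 0.21 = 0.0504
  π_2·f_2 = 0.40 × 0.29 = 0.116
  π_3·f_3 = 0.36 × 0.08 = 0.0288
Marginal: 0.0504 + 0.116 + 0.0288 = 0.1952
P(Class 1 | data) = 0.0504 / 0.1952 ≈ 0.258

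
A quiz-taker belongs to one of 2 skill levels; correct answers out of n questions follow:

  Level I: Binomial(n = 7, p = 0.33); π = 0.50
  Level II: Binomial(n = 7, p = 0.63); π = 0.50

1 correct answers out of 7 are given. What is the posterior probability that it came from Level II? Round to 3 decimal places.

By Bayes' theorem, P(k | x) = w_k f_k(x) / Σ_j w_j f_j(x).
Evaluate each component's likelihood at the observed value:
  L_I = 0.208959
  L_II = 0.0113149
Prior × likelihood for each component:
  w_I·L_I = 0.50 × 0.208959 = 0.104479
  w_II·L_II = 0.50 × 0.0113149 = 0.00565743
Marginal: 0.104479 + 0.00565743 = 0.110137
P(Level II | x) ≈ 0.051

0.051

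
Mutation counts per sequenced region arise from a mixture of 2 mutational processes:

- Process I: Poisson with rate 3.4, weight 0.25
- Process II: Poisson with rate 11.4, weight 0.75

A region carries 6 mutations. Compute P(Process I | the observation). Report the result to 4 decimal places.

By Bayes' theorem, P(k | x) = P(Z=k) f_k(x) / Σ_j P(Z=j) f_j(x).
Poisson probabilities:
  p_I = e^(−3.4)·3.4^6/6! = 0.0716044
  p_II = e^(−11.4)·11.4^6/6! = 0.0341303
Unnormalised posteriors:
  P(Z=I)·p_I = 0.25 × 0.0716044 = 0.0179011
  P(Z=II)·p_II = 0.75 × 0.0341303 = 0.0255977
Marginal: 0.0179011 + 0.0255977 = 0.0434988
Responsibility of Process I: 0.0179011 / 0.0434988 ≈ 0.4115

0.4115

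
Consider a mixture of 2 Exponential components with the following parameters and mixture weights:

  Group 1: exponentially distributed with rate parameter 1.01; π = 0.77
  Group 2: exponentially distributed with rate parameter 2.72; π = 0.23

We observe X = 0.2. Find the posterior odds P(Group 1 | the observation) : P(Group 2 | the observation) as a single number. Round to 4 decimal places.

The posterior odds equal the prior odds times the likelihood ratio: (π_i/π_j)·(f_i(x)/f_j(x)).
Component likelihoods at x = 0.2:
  p_1 = 0.825266
  p_2 = 1.57875
Posterior odds = (π_1·p_1) / (π_2·p_2) = (0.77·0.825266) / (0.23·1.57875) = 0.635455 / 0.363112 ≈ 1.7500

1.7500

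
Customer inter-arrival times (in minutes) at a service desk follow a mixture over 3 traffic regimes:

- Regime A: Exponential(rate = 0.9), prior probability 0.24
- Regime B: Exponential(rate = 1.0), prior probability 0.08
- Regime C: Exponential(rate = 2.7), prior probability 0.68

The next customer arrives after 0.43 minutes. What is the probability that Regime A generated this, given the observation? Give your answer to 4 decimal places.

0.1896

P(component k | x) = P(Z=k)·f_k(x) / marginal(x), where marginal(x) = Σ_j P(Z=j)·f_j(x).
Component likelihoods at x = 0.43 minutes:
  p_A = 0.9·e^(−0.9·0.43) = 0.9·e^(−0.3870) = 0.611182
  p_B = 1.0·e^(−1.0·0.43) = 1.0·e^(−0.4300) = 0.650509
  p_C = 2.7·e^(−2.7·0.43) = 2.7·e^(−1.1610) = 0.845567
Unnormalised posteriors:
  P(Z=A)·p_A = 0.24 × 0.611182 = 0.146684
  P(Z=B)·p_B = 0.08 × 0.650509 = 0.0520407
  P(Z=C)·p_C = 0.68 × 0.845567 = 0.574985
Normaliser: 0.146684 + 0.0520407 + 0.574985 = 0.77371
P(Regime A | 0.43 minutes) ≈ 0.1896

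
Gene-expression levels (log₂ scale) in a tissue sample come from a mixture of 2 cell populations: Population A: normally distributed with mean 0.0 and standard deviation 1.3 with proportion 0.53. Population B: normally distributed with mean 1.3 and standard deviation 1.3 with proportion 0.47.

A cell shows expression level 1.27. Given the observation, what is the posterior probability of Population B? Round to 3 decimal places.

0.588

P(component k | x) = π_k·f_k(x) / marginal(x), where marginal(x) = Σ_j π_j·f_j(x).
Component likelihoods at x = 1.27:
  p_A = 0.190426
  p_B = 0.306797
Weight by the priors:
  π_A·p_A = 0.53 × 0.190426 = 0.100926
  π_B·p_B = 0.47 × 0.306797 = 0.144195
Sum: 0.100926 + 0.144195 = 0.24512
P(Population B | data) = 0.144195 / 0.24512 ≈ 0.588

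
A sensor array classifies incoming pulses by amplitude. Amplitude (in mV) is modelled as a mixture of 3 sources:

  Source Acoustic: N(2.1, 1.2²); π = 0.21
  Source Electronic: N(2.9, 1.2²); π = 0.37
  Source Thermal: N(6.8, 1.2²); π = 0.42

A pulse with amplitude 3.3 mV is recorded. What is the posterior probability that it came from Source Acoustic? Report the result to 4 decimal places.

By Bayes' theorem, P(k | x) = w_k f_k(x) / Σ_j w_j f_j(x).
Evaluate each component's likelihood at the observed value:
  p_Acoustic = 0.201642
  p_Electronic = 0.314486
  p_Thermal = 0.00472573
Multiply by the mixture weights:
  w_Acoustic·p_Acoustic = 0.21 × 0.201642 = 0.0423449
  w_Electronic·p_Electronic = 0.37 × 0.314486 = 0.11636
  w_Thermal·p_Thermal = 0.42 × 0.00472573 = 0.00198481
Evidence: 0.0423449 + 0.11636 + 0.00198481 = 0.16069
P(Source Acoustic | data) ≈ 0.2635

0.2635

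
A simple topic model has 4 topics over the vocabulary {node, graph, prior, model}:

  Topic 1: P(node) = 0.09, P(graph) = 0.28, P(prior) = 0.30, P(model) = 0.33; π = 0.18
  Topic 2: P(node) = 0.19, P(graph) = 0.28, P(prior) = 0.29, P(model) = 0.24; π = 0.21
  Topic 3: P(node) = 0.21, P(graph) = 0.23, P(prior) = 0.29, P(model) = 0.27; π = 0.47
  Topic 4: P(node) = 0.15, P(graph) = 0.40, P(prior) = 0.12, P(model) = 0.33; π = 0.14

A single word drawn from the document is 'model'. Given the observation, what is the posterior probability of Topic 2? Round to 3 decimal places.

Posterior ∝ prior × likelihood, so P(k | x) ∝ π_k f_k(x); normalise over all components.
Component likelihoods at x = 'model':
  f_1 = 0.33
  f_2 = 0.24
  f_3 = 0.27
  f_4 = 0.33
Unnormalised posteriors:
  π_1·f_1 = 0.18 × 0.33 = 0.0594
  π_2·f_2 = 0.21 × 0.24 = 0.0504
  π_3·f_3 = 0.47 × 0.27 = 0.1269
  π_4·f_4 = 0.14 × 0.33 = 0.0462
Normaliser: 0.0594 + 0.0504 + 0.1269 + 0.0462 = 0.2829
P(Topic 2 | data) ≈ 0.178

0.178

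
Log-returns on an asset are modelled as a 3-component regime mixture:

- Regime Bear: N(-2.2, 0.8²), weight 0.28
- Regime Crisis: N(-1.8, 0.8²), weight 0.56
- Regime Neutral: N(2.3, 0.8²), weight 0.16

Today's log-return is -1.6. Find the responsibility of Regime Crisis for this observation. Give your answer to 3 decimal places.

0.720

Posterior ∝ prior × likelihood, so P(k | x) ∝ π_k f_k(x); normalise over all components.
Normal densities:
  L_Bear = 0.376422
  L_Crisis = 0.483335
  L_Neutral = 3.44493e-06
Multiply by the mixture weights:
  π_Bear·L_Bear = 0.28 × 0.376422 = 0.105398
  π_Crisis·L_Crisis = 0.56 × 0.483335 = 0.270668
  π_Neutral·L_Neutral = 0.16 × 3.44493e-06 = 5.51189e-07
Evidence: 0.105398 + 0.270668 + 5.51189e-07 = 0.376066
P(Regime Crisis | -1.6) = 0.270668 / 0.376066 ≈ 0.720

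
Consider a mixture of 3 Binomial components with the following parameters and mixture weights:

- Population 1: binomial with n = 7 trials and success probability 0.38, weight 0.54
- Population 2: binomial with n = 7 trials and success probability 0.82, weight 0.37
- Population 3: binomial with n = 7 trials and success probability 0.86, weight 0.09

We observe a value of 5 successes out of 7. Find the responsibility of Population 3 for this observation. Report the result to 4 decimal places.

The responsibility of component k is π_k f_k(x) divided by Σ_j π_j f_j(x).
Binomial probabilities:
  f_1 = C(7,5)·0.38^5·0.62^2 = 21·0.00792352·0.3844 = 0.0639618
  f_2 = C(7,5)·0.82^5·0.18^2 = 21·0.37074·0.0324 = 0.252251
  f_3 = C(7,5)·0.86^5·0.14^2 = 21·0.470427·0.0196 = 0.193628
Multiply by the mixture weights:
  π_1·f_1 = 0.54 × 0.0639618 = 0.0345394
  π_2·f_2 = 0.37 × 0.252251 = 0.093333
  π_3·f_3 = 0.09 × 0.193628 = 0.0174265
Denominator: 0.0345394 + 0.093333 + 0.0174265 = 0.145299
Responsibility of Population 3: 0.0174265 / 0.145299 ≈ 0.1199

0.1199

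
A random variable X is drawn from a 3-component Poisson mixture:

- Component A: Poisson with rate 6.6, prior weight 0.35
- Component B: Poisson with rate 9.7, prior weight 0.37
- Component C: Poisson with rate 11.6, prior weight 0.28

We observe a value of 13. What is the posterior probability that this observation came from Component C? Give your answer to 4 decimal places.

0.5038

Apply Bayes' rule: the posterior for each component is proportional to its prior times its likelihood at x.
Poisson probabilities:
  p_A = e^(−6.6)·6.6^13/13! = 0.00985025
  p_B = e^(−9.7)·9.7^13/13! = 0.0662363
  p_C = e^(−11.6)·11.6^13/13! = 0.101358
Prior × likelihood for each component:
  π_A·p_A = 0.35 × 0.00985025 = 0.00344759
  π_B·p_B = 0.37 × 0.0662363 = 0.0245074
  π_C·p_C = 0.28 × 0.101358 = 0.0283802
Normaliser: 0.00344759 + 0.0245074 + 0.0283802 = 0.0563352
So the posterior for Component C is 0.0283802 / 0.0563352 ≈ 0.5038.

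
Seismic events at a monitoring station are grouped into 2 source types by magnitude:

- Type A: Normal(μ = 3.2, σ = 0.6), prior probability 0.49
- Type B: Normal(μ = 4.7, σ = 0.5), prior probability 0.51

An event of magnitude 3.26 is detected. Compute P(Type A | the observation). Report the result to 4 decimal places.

P(component k | x) = w_k·f_k(x) / marginal(x), where marginal(x) = Σ_j w_j·f_j(x).
Normal densities:
  f_A = (1/(0.6·√(2π)))·exp(−(3.26−3.2)²/(2·0.6²)) = 0.664904·exp(-0.00500) = 0.661588
  f_B = (1/(0.5·√(2π)))·exp(−(3.26−4.7)²/(2·0.5²)) = 0.797885·exp(-4.14720) = 0.0126135
Prior × likelihood for each component:
  w_A·f_A = 0.49 × 0.661588 = 0.324178
  w_B·f_B = 0.51 × 0.0126135 = 0.00643286
Evidence: 0.324178 + 0.00643286 = 0.330611
P(Type A | 3.26) = 0.324178 / 0.330611 ≈ 0.9805

0.9805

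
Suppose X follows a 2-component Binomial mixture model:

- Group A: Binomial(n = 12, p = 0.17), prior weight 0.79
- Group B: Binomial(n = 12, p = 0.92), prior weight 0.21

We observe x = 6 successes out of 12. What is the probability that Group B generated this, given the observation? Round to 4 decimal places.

Posterior ∝ prior × likelihood, so P(k | x) ∝ π_k f_k(x); normalise over all components.
Binomial probabilities:
  p_A = C(12,6)·0.17^6·0.83^6 = 924·2.41376e-05·0.32694 = 0.00729179
  p_B = C(12,6)·0.92^6·0.08^6 = 924·0.606355·2.62144e-07 = 0.000146872
Weight by the priors:
  π_A·p_A = 0.79 × 0.00729179 = 0.00576051
  π_B·p_B = 0.21 × 0.000146872 = 3.08431e-05
Evidence: 0.00576051 + 3.08431e-05 = 0.00579136
P(Group B | x) = 3.08431e-05 / 0.00579136 ≈ 0.0053

0.0053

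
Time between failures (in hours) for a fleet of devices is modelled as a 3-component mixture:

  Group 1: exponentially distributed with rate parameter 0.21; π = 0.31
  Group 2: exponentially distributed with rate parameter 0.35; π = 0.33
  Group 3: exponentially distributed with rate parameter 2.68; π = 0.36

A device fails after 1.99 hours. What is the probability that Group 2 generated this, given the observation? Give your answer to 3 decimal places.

The responsibility of component k is w_k f_k(x) divided by Σ_j w_j f_j(x).
Exponential densities:
  L_1 = 0.21·e^(−0.21·1.99) = 0.21·e^(−0.4179) = 0.13827
  L_2 = 0.35·e^(−0.35·1.99) = 0.35·e^(−0.6965) = 0.174414
  L_3 = 2.68·e^(−2.68·1.99) = 2.68·e^(−5.3332) = 0.0129406
Prior × likelihood for each component:
  w_1·L_1 = 0.31 × 0.13827 = 0.0428637
  w_2·L_2 = 0.33 × 0.174414 = 0.0575567
  w_3·L_3 = 0.36 × 0.0129406 = 0.00465863
Sum: 0.0428637 + 0.0575567 + 0.00465863 = 0.105079
P(Group 2 | data) ≈ 0.548

0.548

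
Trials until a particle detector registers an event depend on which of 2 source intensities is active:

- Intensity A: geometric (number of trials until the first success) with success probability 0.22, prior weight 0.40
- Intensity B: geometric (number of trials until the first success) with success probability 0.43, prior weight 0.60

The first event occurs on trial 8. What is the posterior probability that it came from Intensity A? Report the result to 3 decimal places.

Apply Bayes' rule: the posterior for each component is proportional to its prior times its likelihood at x.
Evaluate each component's likelihood at the observed value:
  L_A = 0.22·(1−0.22)^7 = 0.22·0.175656 = 0.0386443
  L_B = 0.43·(1−0.43)^7 = 0.43·0.019549 = 0.00840606
Unnormalised posteriors:
  π_A·L_A = 0.40 × 0.0386443 = 0.0154577
  π_B·L_B = 0.60 × 0.00840606 = 0.00504364
Sum: 0.0154577 + 0.00504364 = 0.0205013
P(Intensity A | data) ≈ 0.754

0.754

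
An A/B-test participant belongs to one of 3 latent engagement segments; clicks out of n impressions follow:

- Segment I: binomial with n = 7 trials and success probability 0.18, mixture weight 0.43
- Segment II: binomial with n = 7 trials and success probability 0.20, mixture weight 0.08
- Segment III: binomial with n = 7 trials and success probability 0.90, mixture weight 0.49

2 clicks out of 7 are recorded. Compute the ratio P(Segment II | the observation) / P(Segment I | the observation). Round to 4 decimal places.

0.2030

Posterior odds = (π_i f_i(x)) / (π_j f_j(x)); the normalising sum cancels.
Component likelihoods at x = 2 clicks out of 7:
  L_I = C(7,2)·0.18^2·0.82^5 = 21·0.0324·0.37074 = 0.252251
  L_II = C(7,2)·0.20^2·0.80^5 = 21·0.04·0.32768 = 0.275251
  L_III = C(7,2)·0.90^2·0.10^5 = 21·0.81·1e-05 = 0.0001701
0.0220201 / 0.108468 ≈ 0.2030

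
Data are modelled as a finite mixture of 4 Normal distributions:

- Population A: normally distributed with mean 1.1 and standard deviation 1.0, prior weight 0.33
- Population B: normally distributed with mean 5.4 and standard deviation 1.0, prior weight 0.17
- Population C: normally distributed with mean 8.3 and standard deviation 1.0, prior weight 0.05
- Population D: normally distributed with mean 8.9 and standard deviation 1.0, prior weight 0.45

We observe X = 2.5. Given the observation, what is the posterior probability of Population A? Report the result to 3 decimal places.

0.980

P(component k | x) = π_k·f_k(x) / marginal(x), where marginal(x) = Σ_j π_j·f_j(x).
Normal densities:
  p_A = 0.149727
  p_B = 0.00595253
  p_C = 1.97732e-08
  p_D = 5.08814e-10
Weight by the priors:
  π_A·p_A = 0.33 × 0.149727 = 0.0494101
  π_B·p_B = 0.17 × 0.00595253 = 0.00101193
  π_C·p_C = 0.05 × 1.97732e-08 = 9.8866e-10
  π_D·p_D = 0.45 × 5.08814e-10 = 2.28966e-10
Normaliser: 0.0494101 + 0.00101193 + 9.8866e-10 + 2.28966e-10 = 0.050422
Responsibility of Population A: 0.0494101 / 0.050422 ≈ 0.980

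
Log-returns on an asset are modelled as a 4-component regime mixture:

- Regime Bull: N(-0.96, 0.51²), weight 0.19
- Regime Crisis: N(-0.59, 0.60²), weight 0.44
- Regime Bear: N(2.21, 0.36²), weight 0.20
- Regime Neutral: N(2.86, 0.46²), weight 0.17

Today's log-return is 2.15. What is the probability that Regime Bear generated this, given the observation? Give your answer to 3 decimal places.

0.830

Posterior ∝ prior × likelihood, so P(k | x) ∝ π_k f_k(x); normalise over all components.
Evaluate each component's likelihood at the observed value:
  p_Bull = (1/(0.51·√(2π)))·exp(−(2.15−-0.96)²/(2·0.51²)) = 0.782240·exp(-18.59304) = 6.58392e-09
  p_Crisis = (1/(0.60·√(2π)))·exp(−(2.15−-0.59)²/(2·0.60²)) = 0.664904·exp(-10.42722) = 1.96913e-05
  p_Bear = (1/(0.36·√(2π)))·exp(−(2.15−2.21)²/(2·0.36²)) = 1.108173·exp(-0.01389) = 1.09289
  p_Neutral = (1/(0.46·√(2π)))·exp(−(2.15−2.86)²/(2·0.46²)) = 0.867266·exp(-1.19116) = 0.263534
Prior × likelihood for each component:
  π_Bull·p_Bull = 0.19 × 6.58392e-09 = 1.25095e-09
  π_Crisis·p_Crisis = 0.44 × 1.96913e-05 = 8.66416e-06
  π_Bear·p_Bear = 0.20 × 1.09289 = 0.218578
  π_Neutral·p_Neutral = 0.17 × 0.263534 = 0.0448008
Sum: 1.25095e-09 + 8.66416e-06 + 0.218578 + 0.0448008 = 0.263387
P(Regime Bear | x) ≈ 0.830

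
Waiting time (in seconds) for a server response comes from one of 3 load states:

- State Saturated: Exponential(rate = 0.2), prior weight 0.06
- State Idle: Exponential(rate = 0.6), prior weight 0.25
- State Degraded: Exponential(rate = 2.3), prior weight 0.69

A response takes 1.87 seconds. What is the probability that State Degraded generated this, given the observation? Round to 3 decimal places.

P(component k | x) = π_k·f_k(x) / marginal(x), where marginal(x) = Σ_j π_j·f_j(x).
Component likelihoods at x = 1.87 seconds:
  f_Saturated = 0.2·e^(−0.2·1.87) = 0.2·e^(−0.3740) = 0.137595
  f_Idle = 0.6·e^(−0.6·1.87) = 0.6·e^(−1.1220) = 0.195377
  f_Degraded = 2.3·e^(−2.3·1.87) = 2.3·e^(−4.3010) = 0.0311765
Prior × likelihood for each component:
  π_Saturated·f_Saturated = 0.06 × 0.137595 = 0.00825572
  π_Idle·f_Idle = 0.25 × 0.195377 = 0.0488442
  π_Degraded·f_Degraded = 0.69 × 0.0311765 = 0.0215118
Normaliser: 0.00825572 + 0.0488442 + 0.0215118 = 0.0786117
P(State Degraded | x) = 0.0215118 / 0.0786117 ≈ 0.274

0.274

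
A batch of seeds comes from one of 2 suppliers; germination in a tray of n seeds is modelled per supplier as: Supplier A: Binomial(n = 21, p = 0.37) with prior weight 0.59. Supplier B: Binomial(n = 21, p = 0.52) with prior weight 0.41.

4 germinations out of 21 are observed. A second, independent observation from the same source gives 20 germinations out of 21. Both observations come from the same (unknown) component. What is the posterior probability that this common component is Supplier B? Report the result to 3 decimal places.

0.948

By Bayes' theorem, P(k | x) = π_k f_k(x) / Σ_j π_j f_j(x).
Since both observations come from the same component, the likelihood for component k is f_k(x₁)·f_k(x₂).
  f_A = [C(21,4)·0.37^4·0.63^17 = 5985·0.0187416·0.000387962 = 0.0435171] × [3.0591e-08] = 1.33123e-09
  f_B = [C(21,4)·0.52^4·0.48^17 = 5985·0.0731162·3.81154e-06 = 0.00166793] × [2.10633e-05] = 3.51323e-08
Weight by the priors:
  π_A·f_A = 0.59 × 1.33123e-09 = 7.85429e-10
  π_B·f_B = 0.41 × 3.51323e-08 = 1.44042e-08
Denominator: 7.85429e-10 + 1.44042e-08 = 1.51897e-08
So the posterior for Supplier B is 1.44042e-08 / 1.51897e-08 ≈ 0.948.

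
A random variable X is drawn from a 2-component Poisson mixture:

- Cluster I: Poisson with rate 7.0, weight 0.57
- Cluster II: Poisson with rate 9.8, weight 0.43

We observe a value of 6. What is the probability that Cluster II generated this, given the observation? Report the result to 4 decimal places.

0.2567

Apply Bayes' rule: the posterior for each component is proportional to its prior times its likelihood at x.
Poisson probabilities:
  p_I = e^(−7.0)·7.0^6/6! = 0.149003
  p_II = e^(−9.8)·9.8^6/6! = 0.0682241
Multiply by the mixture weights:
  π_I·p_I = 0.57 × 0.149003 = 0.0849316
  π_II·p_II = 0.43 × 0.0682241 = 0.0293364
Denominator: 0.0849316 + 0.0293364 = 0.114268
So the posterior for Cluster II is 0.0293364 / 0.114268 ≈ 0.2567.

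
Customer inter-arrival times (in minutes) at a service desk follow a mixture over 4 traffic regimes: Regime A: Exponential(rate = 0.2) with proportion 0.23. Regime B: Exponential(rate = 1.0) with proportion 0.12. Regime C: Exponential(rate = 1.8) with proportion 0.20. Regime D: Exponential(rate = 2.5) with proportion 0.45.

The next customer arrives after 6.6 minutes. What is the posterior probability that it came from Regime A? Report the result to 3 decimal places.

Apply Bayes' rule: the posterior for each component is proportional to its prior times its likelihood at x.
Component likelihoods at x = 6.6 minutes:
  p_A = 0.0534271
  p_B = 0.00136037
  p_C = 1.24696e-05
  p_D = 1.7064e-07
Prior × likelihood for each component:
  π_A·p_A = 0.23 × 0.0534271 = 0.0122882
  π_B·p_B = 0.12 × 0.00136037 = 0.000163244
  π_C·p_C = 0.20 × 1.24696e-05 = 2.49393e-06
  π_D·p_D = 0.45 × 1.7064e-07 = 7.6788e-08
Denominator: 0.0122882 + 0.000163244 + 2.49393e-06 + 7.6788e-08 = 0.012454
So the posterior for Regime A is 0.0122882 / 0.012454 ≈ 0.987.

0.987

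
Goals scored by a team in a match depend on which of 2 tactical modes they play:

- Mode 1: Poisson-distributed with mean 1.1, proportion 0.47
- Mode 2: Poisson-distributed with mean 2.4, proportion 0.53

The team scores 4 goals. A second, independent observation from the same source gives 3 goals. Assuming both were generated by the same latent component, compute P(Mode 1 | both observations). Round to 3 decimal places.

0.048

By Bayes' theorem, P(k | x) = P(Z=k) f_k(x) / Σ_j P(Z=j) f_j(x).
Since both observations come from the same component, the likelihood for component k is f_k(x₁)·f_k(x₂).
  f_1 = [0.0203065] × [0.0738419] = 0.00149947
  f_2 = [0.125408] × [0.209014] = 0.0262122
Prior × likelihood for each component:
  P(Z=1)·f_1 = 0.47 × 0.00149947 = 0.000704752
  P(Z=2)·f_2 = 0.53 × 0.0262122 = 0.0138924
Denominator: 0.000704752 + 0.0138924 = 0.0145972
P(Mode 1 | x) = 0.000704752 / 0.0145972 ≈ 0.048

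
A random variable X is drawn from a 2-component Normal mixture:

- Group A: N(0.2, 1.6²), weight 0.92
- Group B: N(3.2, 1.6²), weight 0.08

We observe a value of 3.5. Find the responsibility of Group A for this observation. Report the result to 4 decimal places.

0.5825

The responsibility of component k is P(Z=k) f_k(x) divided by Σ_j P(Z=j) f_j(x).
Normal densities:
  p_A = 0.0297212
  p_B = 0.244994
Prior × likelihood for each component:
  P(Z=A)·p_A = 0.92 × 0.0297212 = 0.0273435
  P(Z=B)·p_B = 0.08 × 0.244994 = 0.0195995
Marginal: 0.0273435 + 0.0195995 = 0.046943
P(Group A | x) ≈ 0.5825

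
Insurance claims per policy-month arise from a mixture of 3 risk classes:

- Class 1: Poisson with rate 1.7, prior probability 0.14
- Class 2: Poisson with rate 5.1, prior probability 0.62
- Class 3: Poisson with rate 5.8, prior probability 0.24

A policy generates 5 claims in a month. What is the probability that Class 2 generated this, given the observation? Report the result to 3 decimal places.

0.718

Posterior ∝ prior × likelihood, so P(k | x) ∝ π_k f_k(x); normalise over all components.
Component likelihoods at x = 5 claims:
  f_1 = 0.0216154
  f_2 = 0.175294
  f_3 = 0.165596
Prior × likelihood for each component:
  π_1·f_1 = 0.14 × 0.0216154 = 0.00302615
  π_2·f_2 = 0.62 × 0.175294 = 0.108682
  π_3·f_3 = 0.24 × 0.165596 = 0.0397431
Denominator: 0.00302615 + 0.108682 + 0.0397431 = 0.151452
Responsibility of Class 2: 0.108682 / 0.151452 ≈ 0.718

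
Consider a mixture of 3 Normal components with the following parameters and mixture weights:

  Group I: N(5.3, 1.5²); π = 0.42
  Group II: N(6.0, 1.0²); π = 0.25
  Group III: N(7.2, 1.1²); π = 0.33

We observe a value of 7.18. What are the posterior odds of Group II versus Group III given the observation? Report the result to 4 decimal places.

The posterior odds equal the prior odds times the likelihood ratio: (P(Z=i)/P(Z=j))·(f_i(x)/f_j(x)).
Normal densities:
  L_I = 0.121259
  L_II = 0.198863
  L_III = 0.362615
Posterior odds = (P(Z=II)·L_II) / (P(Z=III)·L_III) = (0.25·0.198863) / (0.33·0.362615) = 0.0497158 / 0.119663 ≈ 0.4155

0.4155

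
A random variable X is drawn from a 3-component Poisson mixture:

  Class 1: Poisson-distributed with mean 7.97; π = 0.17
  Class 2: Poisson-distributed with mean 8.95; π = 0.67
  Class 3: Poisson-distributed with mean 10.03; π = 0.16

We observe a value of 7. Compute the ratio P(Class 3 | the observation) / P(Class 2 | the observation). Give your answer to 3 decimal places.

Posterior odds = (w_i f_i(x)) / (w_j f_j(x)); the normalising sum cancels.
Evaluate each component's likelihood at the observed value:
  f_1 = e^(−7.97)·7.97^7/7! = 0.140104
  f_2 = e^(−8.95)·8.95^7/7! = 0.118412
  f_3 = e^(−10.03)·10.03^7/7! = 0.0892693
0.0142831 / 0.0793359 ≈ 0.180

0.180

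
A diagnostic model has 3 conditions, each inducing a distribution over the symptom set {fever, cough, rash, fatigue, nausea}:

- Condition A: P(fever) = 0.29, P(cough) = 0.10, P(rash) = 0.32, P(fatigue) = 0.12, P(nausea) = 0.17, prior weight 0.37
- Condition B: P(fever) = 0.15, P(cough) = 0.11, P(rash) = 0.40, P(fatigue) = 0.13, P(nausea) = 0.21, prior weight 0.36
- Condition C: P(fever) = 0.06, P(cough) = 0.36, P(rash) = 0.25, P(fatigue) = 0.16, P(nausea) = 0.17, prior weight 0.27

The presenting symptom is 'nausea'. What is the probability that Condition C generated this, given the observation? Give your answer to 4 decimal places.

0.2489

Apply Bayes' rule: the posterior for each component is proportional to its prior times its likelihood at x.
Evaluate each component's likelihood at the observed value:
  p_A = 0.17
  p_B = 0.21
  p_C = 0.17
Unnormalised posteriors:
  w_A·p_A = 0.37 × 0.17 = 0.0629
  w_B·p_B = 0.36 × 0.21 = 0.0756
  w_C·p_C = 0.27 × 0.17 = 0.0459
Sum: 0.0629 + 0.0756 + 0.0459 = 0.1844
P(Condition C | data) ≈ 0.2489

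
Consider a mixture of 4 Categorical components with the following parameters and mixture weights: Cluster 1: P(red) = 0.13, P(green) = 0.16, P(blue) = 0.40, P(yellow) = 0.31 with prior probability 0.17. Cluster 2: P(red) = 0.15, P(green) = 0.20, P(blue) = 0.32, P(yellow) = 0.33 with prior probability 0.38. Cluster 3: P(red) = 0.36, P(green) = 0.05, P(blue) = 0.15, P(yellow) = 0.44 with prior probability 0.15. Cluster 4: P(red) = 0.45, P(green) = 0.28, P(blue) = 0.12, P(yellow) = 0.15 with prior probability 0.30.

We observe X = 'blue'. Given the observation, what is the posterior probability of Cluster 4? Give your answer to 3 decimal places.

0.145

Posterior ∝ prior × likelihood, so P(k | x) ∝ w_k f_k(x); normalise over all components.
Categorical probabilities:
  f_1 = 0.4
  f_2 = 0.32
  f_3 = 0.15
  f_4 = 0.12
Multiply by the mixture weights:
  w_1·f_1 = 0.17 × 0.4 = 0.068
  w_2·f_2 = 0.38 × 0.32 = 0.1216
  w_3·f_3 = 0.15 × 0.15 = 0.0225
  w_4·f_4 = 0.30 × 0.12 = 0.036
Marginal: 0.068 + 0.1216 + 0.0225 + 0.036 = 0.2481
Responsibility of Cluster 4: 0.036 / 0.2481 ≈ 0.145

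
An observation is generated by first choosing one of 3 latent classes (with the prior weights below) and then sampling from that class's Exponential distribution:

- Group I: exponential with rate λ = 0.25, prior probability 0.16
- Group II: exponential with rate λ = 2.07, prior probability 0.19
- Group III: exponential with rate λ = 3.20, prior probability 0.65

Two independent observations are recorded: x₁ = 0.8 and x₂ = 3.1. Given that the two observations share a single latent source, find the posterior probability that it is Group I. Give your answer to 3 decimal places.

The responsibility of component k is w_k f_k(x) divided by Σ_j w_j f_j(x).
Since both observations come from the same component, the likelihood for component k is f_k(x₁)·f_k(x₂).
  p_I = [0.25·e^(−0.25·0.8) = 0.25·e^(−0.2000) = 0.204683] × [0.115176] = 0.0235745
  p_II = [2.07·e^(−2.07·0.8) = 2.07·e^(−1.6560) = 0.395165] × [0.00338145] = 0.00133623
  p_III = [3.20·e^(−3.20·0.8) = 3.20·e^(−2.5600) = 0.247375] × [0.00015738] = 3.89318e-05
Prior × likelihood for each component:
  w_I·p_I = 0.16 × 0.0235745 = 0.00377192
  w_II·p_II = 0.19 × 0.00133623 = 0.000253884
  w_III·p_III = 0.65 × 3.89318e-05 = 2.53057e-05
Marginal: 0.00377192 + 0.000253884 + 2.53057e-05 = 0.00405111
P(Group I | x₁,x₂) ≈ 0.931

0.931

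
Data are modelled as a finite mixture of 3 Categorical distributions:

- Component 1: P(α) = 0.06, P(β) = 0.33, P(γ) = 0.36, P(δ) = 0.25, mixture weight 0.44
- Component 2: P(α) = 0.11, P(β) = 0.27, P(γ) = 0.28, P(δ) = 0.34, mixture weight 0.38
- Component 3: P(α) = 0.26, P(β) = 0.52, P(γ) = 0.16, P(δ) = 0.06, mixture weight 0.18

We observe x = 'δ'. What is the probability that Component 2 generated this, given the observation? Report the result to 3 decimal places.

P(component k | x) = P(Z=k)·f_k(x) / marginal(x), where marginal(x) = Σ_j P(Z=j)·f_j(x).
Evaluate each component's likelihood at the observed value:
  L_1 = P(δ | comp) = 0.25
  L_2 = P(δ | comp) = 0.34
  L_3 = P(δ | comp) = 0.06
Unnormalised posteriors:
  P(Z=1)·L_1 = 0.44 × 0.25 = 0.11
  P(Z=2)·L_2 = 0.38 × 0.34 = 0.1292
  P(Z=3)·L_3 = 0.18 × 0.06 = 0.0108
Normaliser: 0.11 + 0.1292 + 0.0108 = 0.25
P(Component 2 | data) = 0.1292 / 0.25 ≈ 0.517

0.517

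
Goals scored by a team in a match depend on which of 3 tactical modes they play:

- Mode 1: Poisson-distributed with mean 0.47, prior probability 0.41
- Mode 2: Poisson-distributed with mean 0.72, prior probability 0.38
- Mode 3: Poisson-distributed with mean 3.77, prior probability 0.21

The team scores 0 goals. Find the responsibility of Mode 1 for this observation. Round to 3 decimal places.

0.574

P(component k | x) = w_k·f_k(x) / marginal(x), where marginal(x) = Σ_j w_j·f_j(x).
Evaluate each component's likelihood at the observed value:
  p_1 = e^(−0.47)·0.47^0/0! = 0.625002
  p_2 = e^(−0.72)·0.72^0/0! = 0.486752
  p_3 = e^(−3.77)·3.77^0/0! = 0.0230521
Unnormalised posteriors:
  w_1·p_1 = 0.41 × 0.625002 = 0.256251
  w_2·p_2 = 0.38 × 0.486752 = 0.184966
  w_3·p_3 = 0.21 × 0.0230521 = 0.00484093
Normaliser: 0.256251 + 0.184966 + 0.00484093 = 0.446058
So the posterior for Mode 1 is 0.256251 / 0.446058 ≈ 0.574.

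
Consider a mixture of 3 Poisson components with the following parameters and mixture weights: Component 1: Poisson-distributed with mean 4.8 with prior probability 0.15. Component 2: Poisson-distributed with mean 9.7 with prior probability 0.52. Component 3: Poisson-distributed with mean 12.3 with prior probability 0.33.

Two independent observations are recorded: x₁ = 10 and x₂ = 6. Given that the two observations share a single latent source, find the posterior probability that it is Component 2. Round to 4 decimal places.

0.8172

Apply Bayes' rule: the posterior for each component is proportional to its prior times its likelihood at x.
Since both observations come from the same component, the likelihood for component k is f_k(x₁)·f_k(x₂).
  p_1 = [0.0147243] × [0.139798] = 0.00205844
  p_2 = [0.124537] × [0.0708992] = 0.00882956
  p_3 = [0.0994182] × [0.0218915] = 0.00217642
Weight by the priors:
  P(Z=1)·p_1 = 0.15 × 0.00205844 = 0.000308765
  P(Z=2)·p_2 = 0.52 × 0.00882956 = 0.00459137
  P(Z=3)·p_3 = 0.33 × 0.00217642 = 0.000718217
Evidence: 0.000308765 + 0.00459137 + 0.000718217 = 0.00561836
So the posterior for Component 2 is 0.00459137 / 0.00561836 ≈ 0.8172.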